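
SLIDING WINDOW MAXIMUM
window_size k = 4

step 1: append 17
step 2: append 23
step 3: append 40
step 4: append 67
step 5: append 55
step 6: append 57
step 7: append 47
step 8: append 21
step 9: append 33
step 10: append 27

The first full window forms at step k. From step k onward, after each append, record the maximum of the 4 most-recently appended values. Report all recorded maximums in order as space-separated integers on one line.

Answer: 67 67 67 67 57 57 47

Derivation:
step 1: append 17 -> window=[17] (not full yet)
step 2: append 23 -> window=[17, 23] (not full yet)
step 3: append 40 -> window=[17, 23, 40] (not full yet)
step 4: append 67 -> window=[17, 23, 40, 67] -> max=67
step 5: append 55 -> window=[23, 40, 67, 55] -> max=67
step 6: append 57 -> window=[40, 67, 55, 57] -> max=67
step 7: append 47 -> window=[67, 55, 57, 47] -> max=67
step 8: append 21 -> window=[55, 57, 47, 21] -> max=57
step 9: append 33 -> window=[57, 47, 21, 33] -> max=57
step 10: append 27 -> window=[47, 21, 33, 27] -> max=47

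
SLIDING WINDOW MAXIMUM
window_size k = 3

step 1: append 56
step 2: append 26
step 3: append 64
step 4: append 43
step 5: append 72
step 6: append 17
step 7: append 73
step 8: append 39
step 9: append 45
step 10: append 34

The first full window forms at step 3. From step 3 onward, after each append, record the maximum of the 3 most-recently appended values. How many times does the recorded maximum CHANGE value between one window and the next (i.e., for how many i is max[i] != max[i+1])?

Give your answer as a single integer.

step 1: append 56 -> window=[56] (not full yet)
step 2: append 26 -> window=[56, 26] (not full yet)
step 3: append 64 -> window=[56, 26, 64] -> max=64
step 4: append 43 -> window=[26, 64, 43] -> max=64
step 5: append 72 -> window=[64, 43, 72] -> max=72
step 6: append 17 -> window=[43, 72, 17] -> max=72
step 7: append 73 -> window=[72, 17, 73] -> max=73
step 8: append 39 -> window=[17, 73, 39] -> max=73
step 9: append 45 -> window=[73, 39, 45] -> max=73
step 10: append 34 -> window=[39, 45, 34] -> max=45
Recorded maximums: 64 64 72 72 73 73 73 45
Changes between consecutive maximums: 3

Answer: 3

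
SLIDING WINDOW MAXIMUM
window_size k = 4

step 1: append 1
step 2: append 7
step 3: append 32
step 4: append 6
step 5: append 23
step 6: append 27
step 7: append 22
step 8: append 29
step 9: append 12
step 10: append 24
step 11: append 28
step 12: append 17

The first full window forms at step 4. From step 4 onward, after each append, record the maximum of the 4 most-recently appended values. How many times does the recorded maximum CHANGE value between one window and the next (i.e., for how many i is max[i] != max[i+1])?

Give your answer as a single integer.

step 1: append 1 -> window=[1] (not full yet)
step 2: append 7 -> window=[1, 7] (not full yet)
step 3: append 32 -> window=[1, 7, 32] (not full yet)
step 4: append 6 -> window=[1, 7, 32, 6] -> max=32
step 5: append 23 -> window=[7, 32, 6, 23] -> max=32
step 6: append 27 -> window=[32, 6, 23, 27] -> max=32
step 7: append 22 -> window=[6, 23, 27, 22] -> max=27
step 8: append 29 -> window=[23, 27, 22, 29] -> max=29
step 9: append 12 -> window=[27, 22, 29, 12] -> max=29
step 10: append 24 -> window=[22, 29, 12, 24] -> max=29
step 11: append 28 -> window=[29, 12, 24, 28] -> max=29
step 12: append 17 -> window=[12, 24, 28, 17] -> max=28
Recorded maximums: 32 32 32 27 29 29 29 29 28
Changes between consecutive maximums: 3

Answer: 3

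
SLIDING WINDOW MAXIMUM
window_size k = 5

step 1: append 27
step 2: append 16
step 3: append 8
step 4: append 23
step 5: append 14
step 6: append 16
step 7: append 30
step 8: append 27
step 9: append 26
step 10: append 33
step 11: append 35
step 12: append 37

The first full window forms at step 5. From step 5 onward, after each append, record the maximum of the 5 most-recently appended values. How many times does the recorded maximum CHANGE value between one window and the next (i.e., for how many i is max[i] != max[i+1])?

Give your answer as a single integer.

step 1: append 27 -> window=[27] (not full yet)
step 2: append 16 -> window=[27, 16] (not full yet)
step 3: append 8 -> window=[27, 16, 8] (not full yet)
step 4: append 23 -> window=[27, 16, 8, 23] (not full yet)
step 5: append 14 -> window=[27, 16, 8, 23, 14] -> max=27
step 6: append 16 -> window=[16, 8, 23, 14, 16] -> max=23
step 7: append 30 -> window=[8, 23, 14, 16, 30] -> max=30
step 8: append 27 -> window=[23, 14, 16, 30, 27] -> max=30
step 9: append 26 -> window=[14, 16, 30, 27, 26] -> max=30
step 10: append 33 -> window=[16, 30, 27, 26, 33] -> max=33
step 11: append 35 -> window=[30, 27, 26, 33, 35] -> max=35
step 12: append 37 -> window=[27, 26, 33, 35, 37] -> max=37
Recorded maximums: 27 23 30 30 30 33 35 37
Changes between consecutive maximums: 5

Answer: 5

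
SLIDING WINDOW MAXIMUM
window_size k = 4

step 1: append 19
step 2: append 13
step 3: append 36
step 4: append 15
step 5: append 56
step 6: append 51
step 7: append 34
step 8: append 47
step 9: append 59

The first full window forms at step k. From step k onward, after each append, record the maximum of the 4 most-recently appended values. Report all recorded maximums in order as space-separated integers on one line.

step 1: append 19 -> window=[19] (not full yet)
step 2: append 13 -> window=[19, 13] (not full yet)
step 3: append 36 -> window=[19, 13, 36] (not full yet)
step 4: append 15 -> window=[19, 13, 36, 15] -> max=36
step 5: append 56 -> window=[13, 36, 15, 56] -> max=56
step 6: append 51 -> window=[36, 15, 56, 51] -> max=56
step 7: append 34 -> window=[15, 56, 51, 34] -> max=56
step 8: append 47 -> window=[56, 51, 34, 47] -> max=56
step 9: append 59 -> window=[51, 34, 47, 59] -> max=59

Answer: 36 56 56 56 56 59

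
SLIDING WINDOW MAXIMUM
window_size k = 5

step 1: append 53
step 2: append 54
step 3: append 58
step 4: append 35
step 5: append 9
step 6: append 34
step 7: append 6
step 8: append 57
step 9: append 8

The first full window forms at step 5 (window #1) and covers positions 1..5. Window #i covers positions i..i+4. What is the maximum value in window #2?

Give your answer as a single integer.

Answer: 58

Derivation:
step 1: append 53 -> window=[53] (not full yet)
step 2: append 54 -> window=[53, 54] (not full yet)
step 3: append 58 -> window=[53, 54, 58] (not full yet)
step 4: append 35 -> window=[53, 54, 58, 35] (not full yet)
step 5: append 9 -> window=[53, 54, 58, 35, 9] -> max=58
step 6: append 34 -> window=[54, 58, 35, 9, 34] -> max=58
Window #2 max = 58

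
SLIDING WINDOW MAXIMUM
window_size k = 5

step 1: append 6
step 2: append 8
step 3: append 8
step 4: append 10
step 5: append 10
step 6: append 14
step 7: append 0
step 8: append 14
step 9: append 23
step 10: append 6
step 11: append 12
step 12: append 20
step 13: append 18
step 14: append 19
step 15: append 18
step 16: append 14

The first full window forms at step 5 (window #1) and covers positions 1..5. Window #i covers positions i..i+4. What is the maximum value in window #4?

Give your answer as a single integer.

step 1: append 6 -> window=[6] (not full yet)
step 2: append 8 -> window=[6, 8] (not full yet)
step 3: append 8 -> window=[6, 8, 8] (not full yet)
step 4: append 10 -> window=[6, 8, 8, 10] (not full yet)
step 5: append 10 -> window=[6, 8, 8, 10, 10] -> max=10
step 6: append 14 -> window=[8, 8, 10, 10, 14] -> max=14
step 7: append 0 -> window=[8, 10, 10, 14, 0] -> max=14
step 8: append 14 -> window=[10, 10, 14, 0, 14] -> max=14
Window #4 max = 14

Answer: 14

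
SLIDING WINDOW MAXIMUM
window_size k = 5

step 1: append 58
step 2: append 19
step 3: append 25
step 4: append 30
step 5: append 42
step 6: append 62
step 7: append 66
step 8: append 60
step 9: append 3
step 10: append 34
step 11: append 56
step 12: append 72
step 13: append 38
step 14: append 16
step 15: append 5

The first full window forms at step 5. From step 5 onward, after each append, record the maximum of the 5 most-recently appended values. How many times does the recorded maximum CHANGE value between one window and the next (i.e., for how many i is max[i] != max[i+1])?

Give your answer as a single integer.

Answer: 3

Derivation:
step 1: append 58 -> window=[58] (not full yet)
step 2: append 19 -> window=[58, 19] (not full yet)
step 3: append 25 -> window=[58, 19, 25] (not full yet)
step 4: append 30 -> window=[58, 19, 25, 30] (not full yet)
step 5: append 42 -> window=[58, 19, 25, 30, 42] -> max=58
step 6: append 62 -> window=[19, 25, 30, 42, 62] -> max=62
step 7: append 66 -> window=[25, 30, 42, 62, 66] -> max=66
step 8: append 60 -> window=[30, 42, 62, 66, 60] -> max=66
step 9: append 3 -> window=[42, 62, 66, 60, 3] -> max=66
step 10: append 34 -> window=[62, 66, 60, 3, 34] -> max=66
step 11: append 56 -> window=[66, 60, 3, 34, 56] -> max=66
step 12: append 72 -> window=[60, 3, 34, 56, 72] -> max=72
step 13: append 38 -> window=[3, 34, 56, 72, 38] -> max=72
step 14: append 16 -> window=[34, 56, 72, 38, 16] -> max=72
step 15: append 5 -> window=[56, 72, 38, 16, 5] -> max=72
Recorded maximums: 58 62 66 66 66 66 66 72 72 72 72
Changes between consecutive maximums: 3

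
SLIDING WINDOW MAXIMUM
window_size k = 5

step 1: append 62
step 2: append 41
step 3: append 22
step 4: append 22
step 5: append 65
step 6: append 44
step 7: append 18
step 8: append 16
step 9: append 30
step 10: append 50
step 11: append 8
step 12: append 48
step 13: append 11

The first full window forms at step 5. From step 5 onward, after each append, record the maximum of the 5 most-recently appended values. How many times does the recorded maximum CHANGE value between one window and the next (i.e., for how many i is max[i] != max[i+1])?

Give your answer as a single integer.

step 1: append 62 -> window=[62] (not full yet)
step 2: append 41 -> window=[62, 41] (not full yet)
step 3: append 22 -> window=[62, 41, 22] (not full yet)
step 4: append 22 -> window=[62, 41, 22, 22] (not full yet)
step 5: append 65 -> window=[62, 41, 22, 22, 65] -> max=65
step 6: append 44 -> window=[41, 22, 22, 65, 44] -> max=65
step 7: append 18 -> window=[22, 22, 65, 44, 18] -> max=65
step 8: append 16 -> window=[22, 65, 44, 18, 16] -> max=65
step 9: append 30 -> window=[65, 44, 18, 16, 30] -> max=65
step 10: append 50 -> window=[44, 18, 16, 30, 50] -> max=50
step 11: append 8 -> window=[18, 16, 30, 50, 8] -> max=50
step 12: append 48 -> window=[16, 30, 50, 8, 48] -> max=50
step 13: append 11 -> window=[30, 50, 8, 48, 11] -> max=50
Recorded maximums: 65 65 65 65 65 50 50 50 50
Changes between consecutive maximums: 1

Answer: 1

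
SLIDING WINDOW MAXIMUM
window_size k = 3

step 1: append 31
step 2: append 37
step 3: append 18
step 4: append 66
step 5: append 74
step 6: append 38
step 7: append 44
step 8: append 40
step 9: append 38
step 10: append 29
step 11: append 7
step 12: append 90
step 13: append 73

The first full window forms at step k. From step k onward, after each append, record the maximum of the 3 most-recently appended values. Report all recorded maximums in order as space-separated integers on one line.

step 1: append 31 -> window=[31] (not full yet)
step 2: append 37 -> window=[31, 37] (not full yet)
step 3: append 18 -> window=[31, 37, 18] -> max=37
step 4: append 66 -> window=[37, 18, 66] -> max=66
step 5: append 74 -> window=[18, 66, 74] -> max=74
step 6: append 38 -> window=[66, 74, 38] -> max=74
step 7: append 44 -> window=[74, 38, 44] -> max=74
step 8: append 40 -> window=[38, 44, 40] -> max=44
step 9: append 38 -> window=[44, 40, 38] -> max=44
step 10: append 29 -> window=[40, 38, 29] -> max=40
step 11: append 7 -> window=[38, 29, 7] -> max=38
step 12: append 90 -> window=[29, 7, 90] -> max=90
step 13: append 73 -> window=[7, 90, 73] -> max=90

Answer: 37 66 74 74 74 44 44 40 38 90 90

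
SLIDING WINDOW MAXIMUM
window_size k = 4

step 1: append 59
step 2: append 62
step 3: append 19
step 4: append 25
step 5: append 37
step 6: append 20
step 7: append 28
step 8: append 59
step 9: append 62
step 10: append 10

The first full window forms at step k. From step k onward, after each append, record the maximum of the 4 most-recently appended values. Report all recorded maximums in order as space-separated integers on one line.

step 1: append 59 -> window=[59] (not full yet)
step 2: append 62 -> window=[59, 62] (not full yet)
step 3: append 19 -> window=[59, 62, 19] (not full yet)
step 4: append 25 -> window=[59, 62, 19, 25] -> max=62
step 5: append 37 -> window=[62, 19, 25, 37] -> max=62
step 6: append 20 -> window=[19, 25, 37, 20] -> max=37
step 7: append 28 -> window=[25, 37, 20, 28] -> max=37
step 8: append 59 -> window=[37, 20, 28, 59] -> max=59
step 9: append 62 -> window=[20, 28, 59, 62] -> max=62
step 10: append 10 -> window=[28, 59, 62, 10] -> max=62

Answer: 62 62 37 37 59 62 62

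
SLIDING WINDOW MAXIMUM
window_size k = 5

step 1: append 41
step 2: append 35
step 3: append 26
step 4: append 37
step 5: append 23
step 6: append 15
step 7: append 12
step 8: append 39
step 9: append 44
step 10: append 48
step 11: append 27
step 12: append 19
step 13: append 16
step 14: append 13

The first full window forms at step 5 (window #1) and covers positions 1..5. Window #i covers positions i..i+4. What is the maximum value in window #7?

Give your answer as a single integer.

Answer: 48

Derivation:
step 1: append 41 -> window=[41] (not full yet)
step 2: append 35 -> window=[41, 35] (not full yet)
step 3: append 26 -> window=[41, 35, 26] (not full yet)
step 4: append 37 -> window=[41, 35, 26, 37] (not full yet)
step 5: append 23 -> window=[41, 35, 26, 37, 23] -> max=41
step 6: append 15 -> window=[35, 26, 37, 23, 15] -> max=37
step 7: append 12 -> window=[26, 37, 23, 15, 12] -> max=37
step 8: append 39 -> window=[37, 23, 15, 12, 39] -> max=39
step 9: append 44 -> window=[23, 15, 12, 39, 44] -> max=44
step 10: append 48 -> window=[15, 12, 39, 44, 48] -> max=48
step 11: append 27 -> window=[12, 39, 44, 48, 27] -> max=48
Window #7 max = 48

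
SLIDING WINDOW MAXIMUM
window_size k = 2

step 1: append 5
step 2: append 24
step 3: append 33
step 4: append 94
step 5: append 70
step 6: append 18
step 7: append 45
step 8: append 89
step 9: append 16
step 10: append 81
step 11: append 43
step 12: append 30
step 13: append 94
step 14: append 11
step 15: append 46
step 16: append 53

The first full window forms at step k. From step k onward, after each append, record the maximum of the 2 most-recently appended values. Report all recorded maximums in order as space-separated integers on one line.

Answer: 24 33 94 94 70 45 89 89 81 81 43 94 94 46 53

Derivation:
step 1: append 5 -> window=[5] (not full yet)
step 2: append 24 -> window=[5, 24] -> max=24
step 3: append 33 -> window=[24, 33] -> max=33
step 4: append 94 -> window=[33, 94] -> max=94
step 5: append 70 -> window=[94, 70] -> max=94
step 6: append 18 -> window=[70, 18] -> max=70
step 7: append 45 -> window=[18, 45] -> max=45
step 8: append 89 -> window=[45, 89] -> max=89
step 9: append 16 -> window=[89, 16] -> max=89
step 10: append 81 -> window=[16, 81] -> max=81
step 11: append 43 -> window=[81, 43] -> max=81
step 12: append 30 -> window=[43, 30] -> max=43
step 13: append 94 -> window=[30, 94] -> max=94
step 14: append 11 -> window=[94, 11] -> max=94
step 15: append 46 -> window=[11, 46] -> max=46
step 16: append 53 -> window=[46, 53] -> max=53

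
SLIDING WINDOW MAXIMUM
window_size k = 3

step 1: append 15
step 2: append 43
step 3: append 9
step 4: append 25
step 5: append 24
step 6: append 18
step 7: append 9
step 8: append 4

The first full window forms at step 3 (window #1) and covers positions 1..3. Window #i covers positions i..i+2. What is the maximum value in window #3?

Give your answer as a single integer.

step 1: append 15 -> window=[15] (not full yet)
step 2: append 43 -> window=[15, 43] (not full yet)
step 3: append 9 -> window=[15, 43, 9] -> max=43
step 4: append 25 -> window=[43, 9, 25] -> max=43
step 5: append 24 -> window=[9, 25, 24] -> max=25
Window #3 max = 25

Answer: 25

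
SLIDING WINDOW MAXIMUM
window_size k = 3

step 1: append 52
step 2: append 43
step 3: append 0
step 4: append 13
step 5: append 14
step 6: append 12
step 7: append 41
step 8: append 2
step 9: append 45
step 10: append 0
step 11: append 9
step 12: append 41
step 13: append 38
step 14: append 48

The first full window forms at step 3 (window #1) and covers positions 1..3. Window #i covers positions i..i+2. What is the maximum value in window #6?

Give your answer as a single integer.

step 1: append 52 -> window=[52] (not full yet)
step 2: append 43 -> window=[52, 43] (not full yet)
step 3: append 0 -> window=[52, 43, 0] -> max=52
step 4: append 13 -> window=[43, 0, 13] -> max=43
step 5: append 14 -> window=[0, 13, 14] -> max=14
step 6: append 12 -> window=[13, 14, 12] -> max=14
step 7: append 41 -> window=[14, 12, 41] -> max=41
step 8: append 2 -> window=[12, 41, 2] -> max=41
Window #6 max = 41

Answer: 41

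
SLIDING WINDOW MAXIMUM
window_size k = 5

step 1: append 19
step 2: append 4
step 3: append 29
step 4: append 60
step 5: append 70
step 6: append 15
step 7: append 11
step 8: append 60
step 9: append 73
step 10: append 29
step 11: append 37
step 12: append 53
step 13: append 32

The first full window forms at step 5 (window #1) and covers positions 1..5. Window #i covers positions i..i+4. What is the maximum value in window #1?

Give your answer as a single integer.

Answer: 70

Derivation:
step 1: append 19 -> window=[19] (not full yet)
step 2: append 4 -> window=[19, 4] (not full yet)
step 3: append 29 -> window=[19, 4, 29] (not full yet)
step 4: append 60 -> window=[19, 4, 29, 60] (not full yet)
step 5: append 70 -> window=[19, 4, 29, 60, 70] -> max=70
Window #1 max = 70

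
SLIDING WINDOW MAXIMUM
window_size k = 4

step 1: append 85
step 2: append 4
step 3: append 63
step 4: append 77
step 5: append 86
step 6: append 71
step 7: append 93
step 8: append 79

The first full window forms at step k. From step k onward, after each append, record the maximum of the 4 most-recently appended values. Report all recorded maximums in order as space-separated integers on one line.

Answer: 85 86 86 93 93

Derivation:
step 1: append 85 -> window=[85] (not full yet)
step 2: append 4 -> window=[85, 4] (not full yet)
step 3: append 63 -> window=[85, 4, 63] (not full yet)
step 4: append 77 -> window=[85, 4, 63, 77] -> max=85
step 5: append 86 -> window=[4, 63, 77, 86] -> max=86
step 6: append 71 -> window=[63, 77, 86, 71] -> max=86
step 7: append 93 -> window=[77, 86, 71, 93] -> max=93
step 8: append 79 -> window=[86, 71, 93, 79] -> max=93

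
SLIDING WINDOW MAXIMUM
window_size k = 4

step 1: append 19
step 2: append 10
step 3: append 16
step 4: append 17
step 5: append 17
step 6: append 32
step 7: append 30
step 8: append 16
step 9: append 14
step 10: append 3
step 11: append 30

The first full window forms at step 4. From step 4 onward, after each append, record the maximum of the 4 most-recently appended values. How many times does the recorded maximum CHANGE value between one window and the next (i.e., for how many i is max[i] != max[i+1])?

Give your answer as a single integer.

Answer: 3

Derivation:
step 1: append 19 -> window=[19] (not full yet)
step 2: append 10 -> window=[19, 10] (not full yet)
step 3: append 16 -> window=[19, 10, 16] (not full yet)
step 4: append 17 -> window=[19, 10, 16, 17] -> max=19
step 5: append 17 -> window=[10, 16, 17, 17] -> max=17
step 6: append 32 -> window=[16, 17, 17, 32] -> max=32
step 7: append 30 -> window=[17, 17, 32, 30] -> max=32
step 8: append 16 -> window=[17, 32, 30, 16] -> max=32
step 9: append 14 -> window=[32, 30, 16, 14] -> max=32
step 10: append 3 -> window=[30, 16, 14, 3] -> max=30
step 11: append 30 -> window=[16, 14, 3, 30] -> max=30
Recorded maximums: 19 17 32 32 32 32 30 30
Changes between consecutive maximums: 3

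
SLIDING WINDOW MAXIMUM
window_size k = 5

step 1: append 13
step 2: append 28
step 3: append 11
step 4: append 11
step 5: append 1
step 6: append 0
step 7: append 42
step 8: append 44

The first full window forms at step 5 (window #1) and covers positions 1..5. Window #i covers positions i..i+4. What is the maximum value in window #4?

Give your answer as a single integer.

step 1: append 13 -> window=[13] (not full yet)
step 2: append 28 -> window=[13, 28] (not full yet)
step 3: append 11 -> window=[13, 28, 11] (not full yet)
step 4: append 11 -> window=[13, 28, 11, 11] (not full yet)
step 5: append 1 -> window=[13, 28, 11, 11, 1] -> max=28
step 6: append 0 -> window=[28, 11, 11, 1, 0] -> max=28
step 7: append 42 -> window=[11, 11, 1, 0, 42] -> max=42
step 8: append 44 -> window=[11, 1, 0, 42, 44] -> max=44
Window #4 max = 44

Answer: 44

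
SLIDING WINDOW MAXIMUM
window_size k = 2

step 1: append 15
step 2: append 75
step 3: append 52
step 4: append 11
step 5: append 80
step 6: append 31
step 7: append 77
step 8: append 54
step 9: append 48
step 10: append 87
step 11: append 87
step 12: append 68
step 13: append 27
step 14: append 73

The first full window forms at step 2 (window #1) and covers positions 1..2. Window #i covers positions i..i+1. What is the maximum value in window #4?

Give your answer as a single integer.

step 1: append 15 -> window=[15] (not full yet)
step 2: append 75 -> window=[15, 75] -> max=75
step 3: append 52 -> window=[75, 52] -> max=75
step 4: append 11 -> window=[52, 11] -> max=52
step 5: append 80 -> window=[11, 80] -> max=80
Window #4 max = 80

Answer: 80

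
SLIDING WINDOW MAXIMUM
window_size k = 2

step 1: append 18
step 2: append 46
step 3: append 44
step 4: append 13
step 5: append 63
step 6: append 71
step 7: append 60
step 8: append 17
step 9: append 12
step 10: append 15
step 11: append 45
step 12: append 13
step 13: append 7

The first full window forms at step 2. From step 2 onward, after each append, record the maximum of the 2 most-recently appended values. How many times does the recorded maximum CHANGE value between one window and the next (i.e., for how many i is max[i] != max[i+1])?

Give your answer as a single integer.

Answer: 8

Derivation:
step 1: append 18 -> window=[18] (not full yet)
step 2: append 46 -> window=[18, 46] -> max=46
step 3: append 44 -> window=[46, 44] -> max=46
step 4: append 13 -> window=[44, 13] -> max=44
step 5: append 63 -> window=[13, 63] -> max=63
step 6: append 71 -> window=[63, 71] -> max=71
step 7: append 60 -> window=[71, 60] -> max=71
step 8: append 17 -> window=[60, 17] -> max=60
step 9: append 12 -> window=[17, 12] -> max=17
step 10: append 15 -> window=[12, 15] -> max=15
step 11: append 45 -> window=[15, 45] -> max=45
step 12: append 13 -> window=[45, 13] -> max=45
step 13: append 7 -> window=[13, 7] -> max=13
Recorded maximums: 46 46 44 63 71 71 60 17 15 45 45 13
Changes between consecutive maximums: 8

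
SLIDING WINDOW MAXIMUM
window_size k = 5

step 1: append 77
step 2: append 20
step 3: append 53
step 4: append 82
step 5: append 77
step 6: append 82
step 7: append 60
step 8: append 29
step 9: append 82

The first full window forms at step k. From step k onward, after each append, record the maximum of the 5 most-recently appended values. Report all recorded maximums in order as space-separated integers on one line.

Answer: 82 82 82 82 82

Derivation:
step 1: append 77 -> window=[77] (not full yet)
step 2: append 20 -> window=[77, 20] (not full yet)
step 3: append 53 -> window=[77, 20, 53] (not full yet)
step 4: append 82 -> window=[77, 20, 53, 82] (not full yet)
step 5: append 77 -> window=[77, 20, 53, 82, 77] -> max=82
step 6: append 82 -> window=[20, 53, 82, 77, 82] -> max=82
step 7: append 60 -> window=[53, 82, 77, 82, 60] -> max=82
step 8: append 29 -> window=[82, 77, 82, 60, 29] -> max=82
step 9: append 82 -> window=[77, 82, 60, 29, 82] -> max=82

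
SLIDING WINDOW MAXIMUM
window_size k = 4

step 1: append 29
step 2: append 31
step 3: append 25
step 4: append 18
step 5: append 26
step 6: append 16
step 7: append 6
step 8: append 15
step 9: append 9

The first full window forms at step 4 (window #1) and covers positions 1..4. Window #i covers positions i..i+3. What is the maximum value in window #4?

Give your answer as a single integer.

step 1: append 29 -> window=[29] (not full yet)
step 2: append 31 -> window=[29, 31] (not full yet)
step 3: append 25 -> window=[29, 31, 25] (not full yet)
step 4: append 18 -> window=[29, 31, 25, 18] -> max=31
step 5: append 26 -> window=[31, 25, 18, 26] -> max=31
step 6: append 16 -> window=[25, 18, 26, 16] -> max=26
step 7: append 6 -> window=[18, 26, 16, 6] -> max=26
Window #4 max = 26

Answer: 26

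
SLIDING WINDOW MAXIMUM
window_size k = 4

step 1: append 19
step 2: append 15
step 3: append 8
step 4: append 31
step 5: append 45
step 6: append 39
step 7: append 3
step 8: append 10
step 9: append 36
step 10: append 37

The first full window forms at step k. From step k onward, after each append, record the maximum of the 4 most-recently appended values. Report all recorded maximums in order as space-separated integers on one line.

step 1: append 19 -> window=[19] (not full yet)
step 2: append 15 -> window=[19, 15] (not full yet)
step 3: append 8 -> window=[19, 15, 8] (not full yet)
step 4: append 31 -> window=[19, 15, 8, 31] -> max=31
step 5: append 45 -> window=[15, 8, 31, 45] -> max=45
step 6: append 39 -> window=[8, 31, 45, 39] -> max=45
step 7: append 3 -> window=[31, 45, 39, 3] -> max=45
step 8: append 10 -> window=[45, 39, 3, 10] -> max=45
step 9: append 36 -> window=[39, 3, 10, 36] -> max=39
step 10: append 37 -> window=[3, 10, 36, 37] -> max=37

Answer: 31 45 45 45 45 39 37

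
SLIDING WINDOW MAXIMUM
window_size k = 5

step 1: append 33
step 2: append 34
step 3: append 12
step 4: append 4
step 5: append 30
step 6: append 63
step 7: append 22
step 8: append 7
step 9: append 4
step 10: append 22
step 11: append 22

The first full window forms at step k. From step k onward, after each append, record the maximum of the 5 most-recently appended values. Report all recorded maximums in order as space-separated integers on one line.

step 1: append 33 -> window=[33] (not full yet)
step 2: append 34 -> window=[33, 34] (not full yet)
step 3: append 12 -> window=[33, 34, 12] (not full yet)
step 4: append 4 -> window=[33, 34, 12, 4] (not full yet)
step 5: append 30 -> window=[33, 34, 12, 4, 30] -> max=34
step 6: append 63 -> window=[34, 12, 4, 30, 63] -> max=63
step 7: append 22 -> window=[12, 4, 30, 63, 22] -> max=63
step 8: append 7 -> window=[4, 30, 63, 22, 7] -> max=63
step 9: append 4 -> window=[30, 63, 22, 7, 4] -> max=63
step 10: append 22 -> window=[63, 22, 7, 4, 22] -> max=63
step 11: append 22 -> window=[22, 7, 4, 22, 22] -> max=22

Answer: 34 63 63 63 63 63 22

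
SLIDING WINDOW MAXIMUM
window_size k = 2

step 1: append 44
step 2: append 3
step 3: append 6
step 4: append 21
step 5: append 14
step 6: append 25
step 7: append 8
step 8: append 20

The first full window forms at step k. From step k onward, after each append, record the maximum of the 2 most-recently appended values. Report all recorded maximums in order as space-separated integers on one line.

Answer: 44 6 21 21 25 25 20

Derivation:
step 1: append 44 -> window=[44] (not full yet)
step 2: append 3 -> window=[44, 3] -> max=44
step 3: append 6 -> window=[3, 6] -> max=6
step 4: append 21 -> window=[6, 21] -> max=21
step 5: append 14 -> window=[21, 14] -> max=21
step 6: append 25 -> window=[14, 25] -> max=25
step 7: append 8 -> window=[25, 8] -> max=25
step 8: append 20 -> window=[8, 20] -> max=20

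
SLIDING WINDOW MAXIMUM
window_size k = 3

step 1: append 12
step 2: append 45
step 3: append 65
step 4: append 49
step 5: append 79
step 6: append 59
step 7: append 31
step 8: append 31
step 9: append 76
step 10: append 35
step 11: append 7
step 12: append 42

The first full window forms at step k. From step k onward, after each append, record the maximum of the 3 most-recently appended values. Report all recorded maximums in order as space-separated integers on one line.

step 1: append 12 -> window=[12] (not full yet)
step 2: append 45 -> window=[12, 45] (not full yet)
step 3: append 65 -> window=[12, 45, 65] -> max=65
step 4: append 49 -> window=[45, 65, 49] -> max=65
step 5: append 79 -> window=[65, 49, 79] -> max=79
step 6: append 59 -> window=[49, 79, 59] -> max=79
step 7: append 31 -> window=[79, 59, 31] -> max=79
step 8: append 31 -> window=[59, 31, 31] -> max=59
step 9: append 76 -> window=[31, 31, 76] -> max=76
step 10: append 35 -> window=[31, 76, 35] -> max=76
step 11: append 7 -> window=[76, 35, 7] -> max=76
step 12: append 42 -> window=[35, 7, 42] -> max=42

Answer: 65 65 79 79 79 59 76 76 76 42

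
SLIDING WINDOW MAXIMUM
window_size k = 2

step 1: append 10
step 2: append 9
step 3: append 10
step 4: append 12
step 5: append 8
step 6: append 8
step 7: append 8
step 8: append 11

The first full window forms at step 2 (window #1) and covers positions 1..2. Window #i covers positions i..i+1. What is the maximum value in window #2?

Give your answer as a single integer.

Answer: 10

Derivation:
step 1: append 10 -> window=[10] (not full yet)
step 2: append 9 -> window=[10, 9] -> max=10
step 3: append 10 -> window=[9, 10] -> max=10
Window #2 max = 10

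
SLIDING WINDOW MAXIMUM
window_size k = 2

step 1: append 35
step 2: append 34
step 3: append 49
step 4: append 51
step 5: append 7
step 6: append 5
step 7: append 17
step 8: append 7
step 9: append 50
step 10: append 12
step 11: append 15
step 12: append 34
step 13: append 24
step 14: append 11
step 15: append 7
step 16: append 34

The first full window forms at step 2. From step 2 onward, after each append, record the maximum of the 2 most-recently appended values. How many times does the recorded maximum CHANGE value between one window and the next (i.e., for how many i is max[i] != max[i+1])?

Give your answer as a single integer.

Answer: 10

Derivation:
step 1: append 35 -> window=[35] (not full yet)
step 2: append 34 -> window=[35, 34] -> max=35
step 3: append 49 -> window=[34, 49] -> max=49
step 4: append 51 -> window=[49, 51] -> max=51
step 5: append 7 -> window=[51, 7] -> max=51
step 6: append 5 -> window=[7, 5] -> max=7
step 7: append 17 -> window=[5, 17] -> max=17
step 8: append 7 -> window=[17, 7] -> max=17
step 9: append 50 -> window=[7, 50] -> max=50
step 10: append 12 -> window=[50, 12] -> max=50
step 11: append 15 -> window=[12, 15] -> max=15
step 12: append 34 -> window=[15, 34] -> max=34
step 13: append 24 -> window=[34, 24] -> max=34
step 14: append 11 -> window=[24, 11] -> max=24
step 15: append 7 -> window=[11, 7] -> max=11
step 16: append 34 -> window=[7, 34] -> max=34
Recorded maximums: 35 49 51 51 7 17 17 50 50 15 34 34 24 11 34
Changes between consecutive maximums: 10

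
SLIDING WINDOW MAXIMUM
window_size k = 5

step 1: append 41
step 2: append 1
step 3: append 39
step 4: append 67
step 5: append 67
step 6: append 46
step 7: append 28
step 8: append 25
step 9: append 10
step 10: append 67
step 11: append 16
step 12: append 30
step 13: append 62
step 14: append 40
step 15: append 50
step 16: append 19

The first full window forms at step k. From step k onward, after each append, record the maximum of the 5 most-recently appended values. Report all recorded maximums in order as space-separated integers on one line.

Answer: 67 67 67 67 67 67 67 67 67 67 62 62

Derivation:
step 1: append 41 -> window=[41] (not full yet)
step 2: append 1 -> window=[41, 1] (not full yet)
step 3: append 39 -> window=[41, 1, 39] (not full yet)
step 4: append 67 -> window=[41, 1, 39, 67] (not full yet)
step 5: append 67 -> window=[41, 1, 39, 67, 67] -> max=67
step 6: append 46 -> window=[1, 39, 67, 67, 46] -> max=67
step 7: append 28 -> window=[39, 67, 67, 46, 28] -> max=67
step 8: append 25 -> window=[67, 67, 46, 28, 25] -> max=67
step 9: append 10 -> window=[67, 46, 28, 25, 10] -> max=67
step 10: append 67 -> window=[46, 28, 25, 10, 67] -> max=67
step 11: append 16 -> window=[28, 25, 10, 67, 16] -> max=67
step 12: append 30 -> window=[25, 10, 67, 16, 30] -> max=67
step 13: append 62 -> window=[10, 67, 16, 30, 62] -> max=67
step 14: append 40 -> window=[67, 16, 30, 62, 40] -> max=67
step 15: append 50 -> window=[16, 30, 62, 40, 50] -> max=62
step 16: append 19 -> window=[30, 62, 40, 50, 19] -> max=62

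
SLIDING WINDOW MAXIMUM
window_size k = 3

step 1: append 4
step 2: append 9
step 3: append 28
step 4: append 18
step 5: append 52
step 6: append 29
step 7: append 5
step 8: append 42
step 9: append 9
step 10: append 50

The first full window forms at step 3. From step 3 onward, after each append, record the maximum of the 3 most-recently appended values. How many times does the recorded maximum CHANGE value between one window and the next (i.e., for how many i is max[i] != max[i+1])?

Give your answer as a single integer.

Answer: 3

Derivation:
step 1: append 4 -> window=[4] (not full yet)
step 2: append 9 -> window=[4, 9] (not full yet)
step 3: append 28 -> window=[4, 9, 28] -> max=28
step 4: append 18 -> window=[9, 28, 18] -> max=28
step 5: append 52 -> window=[28, 18, 52] -> max=52
step 6: append 29 -> window=[18, 52, 29] -> max=52
step 7: append 5 -> window=[52, 29, 5] -> max=52
step 8: append 42 -> window=[29, 5, 42] -> max=42
step 9: append 9 -> window=[5, 42, 9] -> max=42
step 10: append 50 -> window=[42, 9, 50] -> max=50
Recorded maximums: 28 28 52 52 52 42 42 50
Changes between consecutive maximums: 3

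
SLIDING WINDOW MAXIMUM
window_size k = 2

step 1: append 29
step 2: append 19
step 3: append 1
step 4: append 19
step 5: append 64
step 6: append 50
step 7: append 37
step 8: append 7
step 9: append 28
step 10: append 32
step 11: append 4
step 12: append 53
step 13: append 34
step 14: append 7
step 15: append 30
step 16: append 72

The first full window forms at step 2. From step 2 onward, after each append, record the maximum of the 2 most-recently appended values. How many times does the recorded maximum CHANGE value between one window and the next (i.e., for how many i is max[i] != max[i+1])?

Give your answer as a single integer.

Answer: 10

Derivation:
step 1: append 29 -> window=[29] (not full yet)
step 2: append 19 -> window=[29, 19] -> max=29
step 3: append 1 -> window=[19, 1] -> max=19
step 4: append 19 -> window=[1, 19] -> max=19
step 5: append 64 -> window=[19, 64] -> max=64
step 6: append 50 -> window=[64, 50] -> max=64
step 7: append 37 -> window=[50, 37] -> max=50
step 8: append 7 -> window=[37, 7] -> max=37
step 9: append 28 -> window=[7, 28] -> max=28
step 10: append 32 -> window=[28, 32] -> max=32
step 11: append 4 -> window=[32, 4] -> max=32
step 12: append 53 -> window=[4, 53] -> max=53
step 13: append 34 -> window=[53, 34] -> max=53
step 14: append 7 -> window=[34, 7] -> max=34
step 15: append 30 -> window=[7, 30] -> max=30
step 16: append 72 -> window=[30, 72] -> max=72
Recorded maximums: 29 19 19 64 64 50 37 28 32 32 53 53 34 30 72
Changes between consecutive maximums: 10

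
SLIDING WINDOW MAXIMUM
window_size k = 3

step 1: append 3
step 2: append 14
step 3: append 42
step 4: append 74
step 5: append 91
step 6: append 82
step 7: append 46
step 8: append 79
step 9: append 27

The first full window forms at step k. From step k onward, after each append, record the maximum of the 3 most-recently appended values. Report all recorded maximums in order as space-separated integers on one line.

step 1: append 3 -> window=[3] (not full yet)
step 2: append 14 -> window=[3, 14] (not full yet)
step 3: append 42 -> window=[3, 14, 42] -> max=42
step 4: append 74 -> window=[14, 42, 74] -> max=74
step 5: append 91 -> window=[42, 74, 91] -> max=91
step 6: append 82 -> window=[74, 91, 82] -> max=91
step 7: append 46 -> window=[91, 82, 46] -> max=91
step 8: append 79 -> window=[82, 46, 79] -> max=82
step 9: append 27 -> window=[46, 79, 27] -> max=79

Answer: 42 74 91 91 91 82 79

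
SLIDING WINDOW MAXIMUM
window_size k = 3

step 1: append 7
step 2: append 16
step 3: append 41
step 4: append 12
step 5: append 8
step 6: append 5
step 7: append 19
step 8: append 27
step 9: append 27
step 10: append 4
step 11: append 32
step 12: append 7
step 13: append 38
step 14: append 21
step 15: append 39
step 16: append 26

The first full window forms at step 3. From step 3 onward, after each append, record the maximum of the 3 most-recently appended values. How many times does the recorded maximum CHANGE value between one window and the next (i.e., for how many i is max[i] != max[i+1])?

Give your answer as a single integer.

step 1: append 7 -> window=[7] (not full yet)
step 2: append 16 -> window=[7, 16] (not full yet)
step 3: append 41 -> window=[7, 16, 41] -> max=41
step 4: append 12 -> window=[16, 41, 12] -> max=41
step 5: append 8 -> window=[41, 12, 8] -> max=41
step 6: append 5 -> window=[12, 8, 5] -> max=12
step 7: append 19 -> window=[8, 5, 19] -> max=19
step 8: append 27 -> window=[5, 19, 27] -> max=27
step 9: append 27 -> window=[19, 27, 27] -> max=27
step 10: append 4 -> window=[27, 27, 4] -> max=27
step 11: append 32 -> window=[27, 4, 32] -> max=32
step 12: append 7 -> window=[4, 32, 7] -> max=32
step 13: append 38 -> window=[32, 7, 38] -> max=38
step 14: append 21 -> window=[7, 38, 21] -> max=38
step 15: append 39 -> window=[38, 21, 39] -> max=39
step 16: append 26 -> window=[21, 39, 26] -> max=39
Recorded maximums: 41 41 41 12 19 27 27 27 32 32 38 38 39 39
Changes between consecutive maximums: 6

Answer: 6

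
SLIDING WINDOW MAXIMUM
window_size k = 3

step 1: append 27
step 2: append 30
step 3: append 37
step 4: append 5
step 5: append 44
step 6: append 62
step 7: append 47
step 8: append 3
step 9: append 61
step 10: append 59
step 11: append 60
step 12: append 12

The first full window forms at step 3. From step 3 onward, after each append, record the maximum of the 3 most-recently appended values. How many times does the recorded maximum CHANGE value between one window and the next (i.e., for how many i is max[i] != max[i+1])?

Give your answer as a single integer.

Answer: 4

Derivation:
step 1: append 27 -> window=[27] (not full yet)
step 2: append 30 -> window=[27, 30] (not full yet)
step 3: append 37 -> window=[27, 30, 37] -> max=37
step 4: append 5 -> window=[30, 37, 5] -> max=37
step 5: append 44 -> window=[37, 5, 44] -> max=44
step 6: append 62 -> window=[5, 44, 62] -> max=62
step 7: append 47 -> window=[44, 62, 47] -> max=62
step 8: append 3 -> window=[62, 47, 3] -> max=62
step 9: append 61 -> window=[47, 3, 61] -> max=61
step 10: append 59 -> window=[3, 61, 59] -> max=61
step 11: append 60 -> window=[61, 59, 60] -> max=61
step 12: append 12 -> window=[59, 60, 12] -> max=60
Recorded maximums: 37 37 44 62 62 62 61 61 61 60
Changes between consecutive maximums: 4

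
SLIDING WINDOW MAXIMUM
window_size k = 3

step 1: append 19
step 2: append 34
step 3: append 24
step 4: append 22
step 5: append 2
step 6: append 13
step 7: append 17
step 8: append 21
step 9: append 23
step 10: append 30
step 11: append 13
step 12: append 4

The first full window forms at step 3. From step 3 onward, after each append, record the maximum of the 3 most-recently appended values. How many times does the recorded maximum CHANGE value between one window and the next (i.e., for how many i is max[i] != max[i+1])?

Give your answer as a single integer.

Answer: 6

Derivation:
step 1: append 19 -> window=[19] (not full yet)
step 2: append 34 -> window=[19, 34] (not full yet)
step 3: append 24 -> window=[19, 34, 24] -> max=34
step 4: append 22 -> window=[34, 24, 22] -> max=34
step 5: append 2 -> window=[24, 22, 2] -> max=24
step 6: append 13 -> window=[22, 2, 13] -> max=22
step 7: append 17 -> window=[2, 13, 17] -> max=17
step 8: append 21 -> window=[13, 17, 21] -> max=21
step 9: append 23 -> window=[17, 21, 23] -> max=23
step 10: append 30 -> window=[21, 23, 30] -> max=30
step 11: append 13 -> window=[23, 30, 13] -> max=30
step 12: append 4 -> window=[30, 13, 4] -> max=30
Recorded maximums: 34 34 24 22 17 21 23 30 30 30
Changes between consecutive maximums: 6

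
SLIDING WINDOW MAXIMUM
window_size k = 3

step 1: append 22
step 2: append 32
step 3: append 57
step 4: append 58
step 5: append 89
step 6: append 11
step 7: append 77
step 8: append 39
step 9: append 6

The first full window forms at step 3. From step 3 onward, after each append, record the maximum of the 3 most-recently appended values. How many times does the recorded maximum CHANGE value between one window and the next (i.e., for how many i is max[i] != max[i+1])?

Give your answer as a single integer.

step 1: append 22 -> window=[22] (not full yet)
step 2: append 32 -> window=[22, 32] (not full yet)
step 3: append 57 -> window=[22, 32, 57] -> max=57
step 4: append 58 -> window=[32, 57, 58] -> max=58
step 5: append 89 -> window=[57, 58, 89] -> max=89
step 6: append 11 -> window=[58, 89, 11] -> max=89
step 7: append 77 -> window=[89, 11, 77] -> max=89
step 8: append 39 -> window=[11, 77, 39] -> max=77
step 9: append 6 -> window=[77, 39, 6] -> max=77
Recorded maximums: 57 58 89 89 89 77 77
Changes between consecutive maximums: 3

Answer: 3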